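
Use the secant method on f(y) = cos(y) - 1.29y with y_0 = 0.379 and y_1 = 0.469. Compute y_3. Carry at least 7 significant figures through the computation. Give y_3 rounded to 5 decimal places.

0.62714

Secant update: y_(k+1) = y_k − f(y_k)·(y_k − y_(k-1))/(f(y_k) − f(y_(k-1))).
f(y_0) = 0.440125, f(y_1) = 0.287011
y_2 = 0.469000 - (0.287011)·(0.469000 - 0.379000)/(0.287011 - (0.440125)) = 0.637704; f(y_2) = -0.019173
y_3 = 0.637704 - (-0.019173)·(0.637704 - 0.469000)/(-0.019173 - (0.287011)) = 0.627140; f(y_3) = 0.000699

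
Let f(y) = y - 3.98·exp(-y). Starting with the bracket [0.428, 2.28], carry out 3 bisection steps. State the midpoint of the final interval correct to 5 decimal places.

f(0.428000) = -2.166209, f(2.280000) = 1.872909 (opposite signs)
step 1: m = 1.354000, f(m) = 0.326343 > 0 → root in [0.428000, 1.354000]
step 2: m = 0.891000, f(m) = -0.741776 < 0 → root in [0.891000, 1.354000]
step 3: m = 1.122500, f(m) = -0.172851 < 0 → root in [1.122500, 1.354000]
Midpoint of [1.122500, 1.354000] = 1.238250

1.23825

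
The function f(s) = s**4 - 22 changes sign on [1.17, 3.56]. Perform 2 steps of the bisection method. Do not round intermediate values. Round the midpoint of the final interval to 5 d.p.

2.06625

f(1.170000) = -20.126113, f(3.560000) = 138.620137 (opposite signs)
step 1: m = 2.365000, f(m) = 9.284166 > 0 → root in [1.170000, 2.365000]
step 2: m = 1.767500, f(m) = -12.240273 < 0 → root in [1.767500, 2.365000]
Midpoint of [1.767500, 2.365000] = 2.066250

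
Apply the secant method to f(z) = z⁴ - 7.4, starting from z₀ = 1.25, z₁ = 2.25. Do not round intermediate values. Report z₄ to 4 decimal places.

f(z_0) = -4.958594, f(z_1) = 18.228906
z_2 = 2.250000 - (18.228906)·(2.250000 - 1.250000)/(18.228906 - (-4.958594)) = 1.463848; f(z_2) = -2.808193
z_3 = 1.463848 - (-2.808193)·(1.463848 - 2.250000)/(-2.808193 - (18.228906)) = 1.568789; f(z_3) = -1.342987
z_4 = 1.568789 - (-1.342987)·(1.568789 - 1.463848)/(-1.342987 - (-2.808193)) = 1.664977; f(z_4) = 0.284812

1.6650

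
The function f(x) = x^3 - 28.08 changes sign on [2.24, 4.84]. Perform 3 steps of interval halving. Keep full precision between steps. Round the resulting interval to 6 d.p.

f(2.240000) = -16.840576, f(4.840000) = 85.299904 (opposite signs)
step 1: m = 3.540000, f(m) = 16.281864 > 0 → root in [2.240000, 3.540000]
step 2: m = 2.890000, f(m) = -3.942431 < 0 → root in [2.890000, 3.540000]
step 3: m = 3.215000, f(m) = 5.150963 > 0 → root in [2.890000, 3.215000]

[2.890000, 3.215000]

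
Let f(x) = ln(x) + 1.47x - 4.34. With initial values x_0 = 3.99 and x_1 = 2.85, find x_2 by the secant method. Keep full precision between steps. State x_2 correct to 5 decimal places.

2.34193

f(x_0) = 2.909091, f(x_1) = 0.896819
x_2 = 2.850000 - (0.896819)·(2.850000 - 3.990000)/(0.896819 - (2.909091)) = 2.341931; f(x_2) = -0.046386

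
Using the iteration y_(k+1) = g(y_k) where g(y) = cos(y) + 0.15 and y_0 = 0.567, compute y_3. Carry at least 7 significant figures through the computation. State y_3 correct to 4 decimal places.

y_1 = g(0.567000) = 0.993516
y_2 = g(0.993516) = 0.695747
y_3 = g(0.695747) = 0.917575

0.9176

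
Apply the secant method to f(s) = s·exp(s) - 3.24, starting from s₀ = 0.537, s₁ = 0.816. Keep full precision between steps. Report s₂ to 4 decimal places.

1.2359

Secant update: s_(k+1) = s_k − f(s_k)·(s_k − s_(k-1))/(f(s_k) − f(s_(k-1))).
f(s_0) = -2.321265, f(s_1) = -1.394668
s_2 = 0.816000 - (-1.394668)·(0.816000 - 0.537000)/(-1.394668 - (-2.321265)) = 1.235937; f(s_2) = 1.013606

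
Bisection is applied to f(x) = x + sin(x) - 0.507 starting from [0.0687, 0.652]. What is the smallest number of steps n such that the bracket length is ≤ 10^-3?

Initial width b − a = 0.652 − 0.0687 = 0.583300.
After n steps the width is (b−a)/2^n; need (b−a)/2^n ≤ 10^-3.
So n ≥ log₂(0.583300/10^-3) = log₂(583.3000) ≈ 9.1881.
Hence n = 10.

10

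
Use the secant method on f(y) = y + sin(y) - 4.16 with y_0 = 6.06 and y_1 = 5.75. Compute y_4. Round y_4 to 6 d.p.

f(y_0) = 1.678663, f(y_1) = 1.081721
y_2 = 5.750000 - (1.081721)·(5.750000 - 6.060000)/(1.081721 - (1.678663)) = 5.188248; f(y_2) = 0.139348
y_3 = 5.188248 - (0.139348)·(5.188248 - 5.750000)/(0.139348 - (1.081721)) = 5.105182; f(y_3) = 0.021338
y_4 = 5.105182 - (0.021338)·(5.105182 - 5.188248)/(0.021338 - (0.139348)) = 5.090162; f(y_4) = 0.000674

5.090162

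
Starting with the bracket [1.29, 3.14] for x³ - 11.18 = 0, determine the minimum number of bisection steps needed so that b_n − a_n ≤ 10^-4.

15

Initial width b − a = 3.14 − 1.29 = 1.850000.
After n steps the width is (b−a)/2^n; need (b−a)/2^n ≤ 10^-4.
So n ≥ log₂(1.850000/10^-4) = log₂(18500.0000) ≈ 14.1752.
Hence n = 15.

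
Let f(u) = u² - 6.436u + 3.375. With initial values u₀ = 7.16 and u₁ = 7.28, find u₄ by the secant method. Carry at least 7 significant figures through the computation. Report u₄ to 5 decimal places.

5.86203

f(u_0) = 8.558840, f(u_1) = 9.519320
u_2 = 7.280000 - (9.519320)·(7.280000 - 7.160000)/(9.519320 - (8.558840)) = 6.090680; f(u_2) = 1.271764
u_3 = 6.090680 - (1.271764)·(6.090680 - 7.280000)/(1.271764 - (9.519320)) = 5.907288; f(u_3) = 0.251744
u_4 = 5.907288 - (0.251744)·(5.907288 - 6.090680)/(0.251744 - (1.271764)) = 5.862026; f(u_4) = 0.010349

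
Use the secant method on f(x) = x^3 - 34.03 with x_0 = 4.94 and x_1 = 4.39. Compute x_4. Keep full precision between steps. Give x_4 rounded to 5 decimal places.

f(x_0) = 86.523784, f(x_1) = 50.574519
x_2 = 4.390000 - (50.574519)·(4.390000 - 4.940000)/(50.574519 - (86.523784)) = 3.616243; f(x_2) = 13.260392
x_3 = 3.616243 - (13.260392)·(3.616243 - 4.390000)/(13.260392 - (50.574519)) = 3.341272; f(x_3) = 3.272286
x_4 = 3.341272 - (3.272286)·(3.341272 - 3.616243)/(3.272286 - (13.260392)) = 3.251186; f(x_4) = 0.335727

3.25119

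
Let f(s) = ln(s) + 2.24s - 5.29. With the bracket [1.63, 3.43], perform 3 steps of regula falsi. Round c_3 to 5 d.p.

f(1.630000) = -1.150220, f(3.430000) = 3.625760
step 1: c = 2.063502, f(c) = 0.056648 > 0 → new bracket [1.630000, 2.063502]
step 2: c = 2.043154, f(c) = 0.001159 > 0 → new bracket [1.630000, 2.043154]
step 3: c = 2.042738, f(c) = 0.000024 > 0 → new bracket [1.630000, 2.042738]

2.04274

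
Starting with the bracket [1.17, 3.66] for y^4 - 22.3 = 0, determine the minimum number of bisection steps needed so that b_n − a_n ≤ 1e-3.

Initial width b − a = 3.66 − 1.17 = 2.490000.
After n steps the width is (b−a)/2^n; need (b−a)/2^n ≤ 1e-3.
So n ≥ log₂(2.490000/1e-3) = log₂(2490.0000) ≈ 11.2819.
Hence n = 12.

12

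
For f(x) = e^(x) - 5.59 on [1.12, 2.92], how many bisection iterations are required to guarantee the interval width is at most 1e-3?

11

Initial width b − a = 2.92 − 1.12 = 1.800000.
After n steps the width is (b−a)/2^n; need (b−a)/2^n ≤ 1e-3.
So n ≥ log₂(1.800000/1e-3) = log₂(1800.0000) ≈ 10.8138.
Hence n = 11.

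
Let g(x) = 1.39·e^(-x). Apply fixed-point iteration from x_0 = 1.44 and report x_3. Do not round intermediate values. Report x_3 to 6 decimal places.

0.511366

x_1 = g(1.440000) = 0.329330
x_2 = g(0.329330) = 0.999974
x_3 = g(0.999974) = 0.511366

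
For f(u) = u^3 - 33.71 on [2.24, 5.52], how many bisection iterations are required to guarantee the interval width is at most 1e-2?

9

Initial width b − a = 5.52 − 2.24 = 3.280000.
After n steps the width is (b−a)/2^n; need (b−a)/2^n ≤ 1e-2.
So n ≥ log₂(3.280000/1e-2) = log₂(328.0000) ≈ 8.3576.
Hence n = 9.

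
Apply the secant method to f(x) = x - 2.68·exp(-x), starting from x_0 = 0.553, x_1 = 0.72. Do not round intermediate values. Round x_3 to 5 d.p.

Secant update: x_(k+1) = x_k − f(x_k)·(x_k − x_(k-1))/(f(x_k) − f(x_(k-1))).
f(x_0) = -0.988594, f(x_1) = -0.584496
x_2 = 0.720000 - (-0.584496)·(0.720000 - 0.553000)/(-0.584496 - (-0.988594)) = 0.961553; f(x_2) = -0.063008
x_3 = 0.961553 - (-0.063008)·(0.961553 - 0.720000)/(-0.063008 - (-0.584496)) = 0.990738; f(x_3) = -0.004353

0.99074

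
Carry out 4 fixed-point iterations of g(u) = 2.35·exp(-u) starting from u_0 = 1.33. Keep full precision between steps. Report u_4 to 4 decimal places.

1.2084

u_1 = g(1.330000) = 0.621522
u_2 = g(0.621522) = 1.262247
u_3 = g(1.262247) = 0.665091
u_4 = g(0.665091) = 1.208433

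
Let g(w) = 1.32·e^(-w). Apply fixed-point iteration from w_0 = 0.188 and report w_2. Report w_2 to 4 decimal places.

0.4421

w_1 = g(0.188000) = 1.093771
w_2 = g(1.093771) = 0.442135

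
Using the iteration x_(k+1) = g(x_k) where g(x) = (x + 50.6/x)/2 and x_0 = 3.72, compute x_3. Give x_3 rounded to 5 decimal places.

x_1 = g(3.720000) = 8.661075
x_2 = g(8.661075) = 7.251653
x_3 = g(7.251653) = 7.114686

7.11469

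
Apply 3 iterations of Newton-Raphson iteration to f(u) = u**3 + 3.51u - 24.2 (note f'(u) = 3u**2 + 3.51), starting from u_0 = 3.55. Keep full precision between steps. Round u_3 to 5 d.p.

2.49113

u_0 = 3.550000: f = 32.999375, f' = 41.317500 → u_1 = 3.550000 - (32.999375)/(41.317500) = 2.751322
u_1 = 2.751322: f = 6.284025, f' = 26.219320 → u_2 = 2.751322 - (6.284025)/(26.219320) = 2.511651
u_2 = 2.511651: f = 0.460361, f' = 22.435165 → u_3 = 2.511651 - (0.460361)/(22.435165) = 2.491131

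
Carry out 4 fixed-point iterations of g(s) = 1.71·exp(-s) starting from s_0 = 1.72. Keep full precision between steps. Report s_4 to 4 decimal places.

s_1 = g(1.720000) = 0.306203
s_2 = g(0.306203) = 1.258965
s_3 = g(1.258965) = 0.485550
s_4 = g(0.485550) = 1.052263

1.0523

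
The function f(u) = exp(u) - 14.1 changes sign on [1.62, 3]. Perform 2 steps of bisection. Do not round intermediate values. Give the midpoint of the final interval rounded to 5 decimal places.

f(1.620000) = -9.046910, f(3.000000) = 5.985537 (opposite signs)
step 1: m = 2.310000, f(m) = -4.025575 < 0 → root in [2.310000, 3.000000]
step 2: m = 2.655000, f(m) = 0.124986 > 0 → root in [2.310000, 2.655000]
Midpoint of [2.310000, 2.655000] = 2.482500

2.48250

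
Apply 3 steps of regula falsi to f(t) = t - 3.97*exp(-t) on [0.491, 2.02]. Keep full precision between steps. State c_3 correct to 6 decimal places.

1.204183

f(0.491000) = -1.938696, f(2.020000) = 1.493358
step 1: c = 1.354700, f(c) = 0.330343 > 0 → new bracket [0.491000, 1.354700]
step 2: c = 1.228957, f(c) = 0.067344 > 0 → new bracket [0.491000, 1.228957]
step 3: c = 1.204183, f(c) = 0.013434 > 0 → new bracket [0.491000, 1.204183]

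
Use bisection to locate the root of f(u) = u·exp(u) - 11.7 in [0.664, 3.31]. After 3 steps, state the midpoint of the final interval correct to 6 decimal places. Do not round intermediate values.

1.821625

f(0.664000) = -10.410149, f(3.310000) = 78.944765 (opposite signs)
step 1: m = 1.987000, f(m) = 2.792423 > 0 → root in [0.664000, 1.987000]
step 2: m = 1.325500, f(m) = -6.710729 < 0 → root in [1.325500, 1.987000]
step 3: m = 1.656250, f(m) = -3.021870 < 0 → root in [1.656250, 1.987000]
Midpoint of [1.656250, 1.987000] = 1.821625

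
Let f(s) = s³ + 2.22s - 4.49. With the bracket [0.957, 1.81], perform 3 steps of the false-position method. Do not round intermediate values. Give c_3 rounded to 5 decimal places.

f(0.957000) = -1.488993, f(1.810000) = 5.457941
step 1: c = 1.139830, f(c) = -0.478694 < 0 → new bracket [1.139830, 1.810000]
step 2: c = 1.193869, f(c) = -0.137963 < 0 → new bracket [1.193869, 1.810000]
step 3: c = 1.209059, f(c) = -0.038458 < 0 → new bracket [1.209059, 1.810000]

1.20906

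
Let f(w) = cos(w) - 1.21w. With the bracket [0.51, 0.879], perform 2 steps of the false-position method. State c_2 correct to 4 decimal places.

False-position update: c = (a·f(b) − b·f(a))/(f(b) − f(a)); replace the endpoint whose sign matches f(c).
f(0.510000) = 0.255645, f(0.879000) = -0.425668
step 1: c = 0.648457, f(c) = 0.012383 > 0 → new bracket [0.648457, 0.879000]
step 2: c = 0.654974, f(c) = 0.000544 > 0 → new bracket [0.654974, 0.879000]

0.6550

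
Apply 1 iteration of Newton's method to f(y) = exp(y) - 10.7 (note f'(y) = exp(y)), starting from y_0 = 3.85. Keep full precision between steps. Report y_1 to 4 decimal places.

3.0777

Newton update: y ← y − f(y)/f'(y).
y_0 = 3.850000: f = 36.293063, f' = 46.993063 → y_1 = 3.850000 - (36.293063)/(46.993063) = 3.077693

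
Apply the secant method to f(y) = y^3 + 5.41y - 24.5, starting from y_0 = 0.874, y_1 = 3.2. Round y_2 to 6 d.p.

f(y_0) = -19.104032, f(y_1) = 25.580000
y_2 = 3.200000 - (25.580000)·(3.200000 - 0.874000)/(25.580000 - (-19.104032)) = 1.868449; f(y_2) = -7.868750

1.868449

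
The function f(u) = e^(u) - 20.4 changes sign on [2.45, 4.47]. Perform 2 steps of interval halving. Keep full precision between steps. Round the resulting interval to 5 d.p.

f(2.450000) = -8.811653, f(4.470000) = 66.956723 (opposite signs)
step 1: m = 3.460000, f(m) = 11.416977 > 0 → root in [2.450000, 3.460000]
step 2: m = 2.955000, f(m) = -1.198277 < 0 → root in [2.955000, 3.460000]

[2.95500, 3.46000]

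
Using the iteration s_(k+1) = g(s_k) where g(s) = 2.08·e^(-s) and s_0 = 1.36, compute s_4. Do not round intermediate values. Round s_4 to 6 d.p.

s_1 = g(1.360000) = 0.533854
s_2 = g(0.533854) = 1.219588
s_3 = g(1.219588) = 0.614332
s_4 = g(0.614332) = 1.125285

1.125285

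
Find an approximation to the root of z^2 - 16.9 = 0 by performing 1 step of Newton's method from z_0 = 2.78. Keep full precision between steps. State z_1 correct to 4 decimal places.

4.4296

f'(z) = 2z
z_0 = 2.780000: f = -9.171600, f' = 5.560000 → z_1 = 2.780000 - (-9.171600)/(5.560000) = 4.429568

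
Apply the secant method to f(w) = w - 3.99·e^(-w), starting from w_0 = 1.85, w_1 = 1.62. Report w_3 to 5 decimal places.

Secant update: w_(k+1) = w_k − f(w_k)·(w_k − w_(k-1))/(f(w_k) − f(w_(k-1))).
f(w_0) = 1.222624, f(w_1) = 0.830384
w_2 = 1.620000 - (0.830384)·(1.620000 - 1.850000)/(0.830384 - (1.222624)) = 1.133082; f(w_2) = -0.151854
w_3 = 1.133082 - (-0.151854)·(1.133082 - 1.620000)/(-0.151854 - (0.830384)) = 1.208360; f(w_3) = 0.016599

1.20836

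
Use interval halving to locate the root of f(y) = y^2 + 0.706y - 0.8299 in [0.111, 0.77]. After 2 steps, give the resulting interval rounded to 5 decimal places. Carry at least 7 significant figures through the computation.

[0.60525, 0.77000]

f(0.111000) = -0.739213, f(0.770000) = 0.306620 (opposite signs)
step 1: m = 0.440500, f(m) = -0.324867 < 0 → root in [0.440500, 0.770000]
step 2: m = 0.605250, f(m) = -0.036266 < 0 → root in [0.605250, 0.770000]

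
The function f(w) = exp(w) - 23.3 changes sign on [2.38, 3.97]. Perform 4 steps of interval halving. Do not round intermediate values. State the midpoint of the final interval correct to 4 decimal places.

f(2.380000) = -12.495097, f(3.970000) = 29.684531 (opposite signs)
step 1: m = 3.175000, f(m) = 0.626820 > 0 → root in [2.380000, 3.175000]
step 2: m = 2.777500, f(m) = -7.221226 < 0 → root in [2.777500, 3.175000]
step 3: m = 2.976250, f(m) = -3.685874 < 0 → root in [2.976250, 3.175000]
step 4: m = 3.075625, f(m) = -1.636583 < 0 → root in [3.075625, 3.175000]
Midpoint of [3.075625, 3.175000] = 3.125312

3.1253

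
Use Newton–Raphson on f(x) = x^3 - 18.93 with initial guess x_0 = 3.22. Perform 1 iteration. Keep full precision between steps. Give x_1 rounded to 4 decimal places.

Newton update: x ← x − f(x)/f'(x).
f'(x) = 3x^2
x_0 = 3.220000: f = 14.456248, f' = 31.105200 → x_1 = 3.220000 - (14.456248)/(31.105200) = 2.755247

2.7552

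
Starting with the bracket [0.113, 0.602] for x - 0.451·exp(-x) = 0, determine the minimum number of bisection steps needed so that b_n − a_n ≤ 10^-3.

Initial width b − a = 0.602 − 0.113 = 0.489000.
After n steps the width is (b−a)/2^n; need (b−a)/2^n ≤ 10^-3.
So n ≥ log₂(0.489000/10^-3) = log₂(489.0000) ≈ 8.9337.
Hence n = 9.

9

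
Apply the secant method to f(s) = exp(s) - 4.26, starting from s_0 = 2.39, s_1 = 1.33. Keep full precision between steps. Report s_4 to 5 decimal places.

1.44920

f(s_0) = 6.653494, f(s_1) = -0.478957
s_2 = 1.330000 - (-0.478957)·(1.330000 - 2.390000)/(-0.478957 - (6.653494)) = 1.401181; f(s_2) = -0.200009
s_3 = 1.401181 - (-0.200009)·(1.401181 - 1.330000)/(-0.200009 - (-0.478957)) = 1.452218; f(s_3) = 0.012582
s_4 = 1.452218 - (0.012582)·(1.452218 - 1.401181)/(0.012582 - (-0.200009)) = 1.449198; f(s_4) = -0.000304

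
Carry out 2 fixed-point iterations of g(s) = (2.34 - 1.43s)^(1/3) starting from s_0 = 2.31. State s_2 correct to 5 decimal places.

s_1 = g(2.310000) = -0.987614
s_2 = g(-0.987614) = 1.553932

1.55393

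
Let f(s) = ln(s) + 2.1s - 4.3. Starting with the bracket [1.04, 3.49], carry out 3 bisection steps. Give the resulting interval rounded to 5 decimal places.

[1.65250, 1.95875]

f(1.040000) = -2.076779, f(3.490000) = 4.278902 (opposite signs)
step 1: m = 2.265000, f(m) = 1.274075 > 0 → root in [1.040000, 2.265000]
step 2: m = 1.652500, f(m) = -0.327461 < 0 → root in [1.652500, 2.265000]
step 3: m = 1.958750, f(m) = 0.485682 > 0 → root in [1.652500, 1.958750]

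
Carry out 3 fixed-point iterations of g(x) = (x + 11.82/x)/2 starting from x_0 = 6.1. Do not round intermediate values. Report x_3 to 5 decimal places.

3.43828

x_1 = g(6.100000) = 4.018852
x_2 = g(4.018852) = 3.479995
x_3 = g(3.479995) = 3.438276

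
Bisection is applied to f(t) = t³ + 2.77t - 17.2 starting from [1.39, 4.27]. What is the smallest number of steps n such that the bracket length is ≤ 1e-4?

15

Initial width b − a = 4.27 − 1.39 = 2.880000.
After n steps the width is (b−a)/2^n; need (b−a)/2^n ≤ 1e-4.
So n ≥ log₂(2.880000/1e-4) = log₂(28800.0000) ≈ 14.8138.
Hence n = 15.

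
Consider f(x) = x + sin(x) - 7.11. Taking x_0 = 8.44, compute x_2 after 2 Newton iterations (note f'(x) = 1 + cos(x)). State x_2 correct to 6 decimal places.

x_0 = 8.440000: f = 2.163149, f' = 0.446952 → x_1 = 8.440000 - (2.163149)/(0.446952) = 3.600219
x_1 = 3.600219: f = -3.952498, f' = 0.103338 → x_2 = 3.600219 - (-3.952498)/(0.103338) = 41.848314

41.848314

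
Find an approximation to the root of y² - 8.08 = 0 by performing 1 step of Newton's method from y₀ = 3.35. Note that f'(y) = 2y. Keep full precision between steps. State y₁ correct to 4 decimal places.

Newton update: y ← y − f(y)/f'(y).
y_0 = 3.350000: f = 3.142500, f' = 6.700000 → y_1 = 3.350000 - (3.142500)/(6.700000) = 2.880970

2.8810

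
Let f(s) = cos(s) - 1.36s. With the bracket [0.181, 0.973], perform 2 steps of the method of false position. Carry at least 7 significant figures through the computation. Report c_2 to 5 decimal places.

0.60256

f(0.181000) = 0.737504, f(0.973000) = -0.760458
step 1: c = 0.570932, f(c) = 0.064930 > 0 → new bracket [0.570932, 0.973000]
step 2: c = 0.602561, f(c) = 0.004404 > 0 → new bracket [0.602561, 0.973000]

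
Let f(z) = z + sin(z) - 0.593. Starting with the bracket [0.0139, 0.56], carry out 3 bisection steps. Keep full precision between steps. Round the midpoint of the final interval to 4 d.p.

f(0.013900) = -0.565200, f(0.560000) = 0.498186 (opposite signs)
step 1: m = 0.286950, f(m) = -0.023022 < 0 → root in [0.286950, 0.560000]
step 2: m = 0.423475, f(m) = 0.241406 > 0 → root in [0.286950, 0.423475]
step 3: m = 0.355213, f(m) = 0.110002 > 0 → root in [0.286950, 0.355213]
Midpoint of [0.286950, 0.355213] = 0.321081

0.3211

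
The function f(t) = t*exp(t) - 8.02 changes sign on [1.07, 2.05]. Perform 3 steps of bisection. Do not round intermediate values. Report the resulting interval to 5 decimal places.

[1.56000, 1.68250]

f(1.070000) = -4.900544, f(2.050000) = 7.904197 (opposite signs)
step 1: m = 1.560000, f(m) = -0.596239 < 0 → root in [1.560000, 2.050000]
step 2: m = 1.805000, f(m) = 2.954348 > 0 → root in [1.560000, 1.805000]
step 3: m = 1.682500, f(m) = 1.030145 > 0 → root in [1.560000, 1.682500]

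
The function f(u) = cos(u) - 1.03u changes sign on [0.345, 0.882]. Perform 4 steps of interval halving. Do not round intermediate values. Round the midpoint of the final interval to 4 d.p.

0.7310

f(0.345000) = 0.585725, f(0.882000) = -0.272852 (opposite signs)
step 1: m = 0.613500, f(m) = 0.185733 > 0 → root in [0.613500, 0.882000]
step 2: m = 0.747750, f(m) = -0.036962 < 0 → root in [0.613500, 0.747750]
step 3: m = 0.680625, f(m) = 0.076136 > 0 → root in [0.680625, 0.747750]
step 4: m = 0.714187, f(m) = 0.020013 > 0 → root in [0.714187, 0.747750]
Midpoint of [0.714187, 0.747750] = 0.730969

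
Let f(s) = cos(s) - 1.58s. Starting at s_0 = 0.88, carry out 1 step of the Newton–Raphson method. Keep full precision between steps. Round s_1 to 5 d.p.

0.55957

Newton update: s ← s − f(s)/f'(s).
f'(s) = -sin(s) - 1.58
s_0 = 0.880000: f = -0.753249, f' = -2.350739 → s_1 = 0.880000 - (-0.753249)/(-2.350739) = 0.559569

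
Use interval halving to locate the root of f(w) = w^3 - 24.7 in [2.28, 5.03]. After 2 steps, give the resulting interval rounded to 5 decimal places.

f(2.280000) = -12.847648, f(5.030000) = 102.563527 (opposite signs)
step 1: m = 3.655000, f(m) = 24.127236 > 0 → root in [2.280000, 3.655000]
step 2: m = 2.967500, f(m) = 1.431972 > 0 → root in [2.280000, 2.967500]

[2.28000, 2.96750]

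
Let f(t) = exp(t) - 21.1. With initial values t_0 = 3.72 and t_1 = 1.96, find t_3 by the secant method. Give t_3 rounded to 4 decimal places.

f(t_0) = 20.164394, f(t_1) = -14.000673
t_2 = 1.960000 - (-14.000673)·(1.960000 - 3.720000)/(-14.000673 - (20.164394)) = 2.681239; f(t_2) = -6.496822
t_3 = 2.681239 - (-6.496822)·(2.681239 - 1.960000)/(-6.496822 - (-14.000673)) = 3.305687; f(t_3) = 6.167265

3.3057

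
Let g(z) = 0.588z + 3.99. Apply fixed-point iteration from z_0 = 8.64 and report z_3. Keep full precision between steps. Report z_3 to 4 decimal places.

9.4721

z_1 = g(8.640000) = 9.070320
z_2 = g(9.070320) = 9.323348
z_3 = g(9.323348) = 9.472129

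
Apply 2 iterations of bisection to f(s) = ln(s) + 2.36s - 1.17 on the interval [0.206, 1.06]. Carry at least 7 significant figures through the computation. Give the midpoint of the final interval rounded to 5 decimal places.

0.73975

f(0.206000) = -2.263719, f(1.060000) = 1.389869 (opposite signs)
step 1: m = 0.633000, f(m) = -0.133405 < 0 → root in [0.633000, 1.060000]
step 2: m = 0.846500, f(m) = 0.661095 > 0 → root in [0.633000, 0.846500]
Midpoint of [0.633000, 0.846500] = 0.739750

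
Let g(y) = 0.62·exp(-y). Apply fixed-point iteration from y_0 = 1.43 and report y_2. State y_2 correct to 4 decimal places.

y_1 = g(1.430000) = 0.148372
y_2 = g(0.148372) = 0.534509

0.5345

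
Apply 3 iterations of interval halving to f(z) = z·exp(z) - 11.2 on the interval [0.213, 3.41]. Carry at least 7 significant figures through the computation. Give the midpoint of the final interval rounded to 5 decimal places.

f(0.213000) = -10.936437, f(3.410000) = 92.004483 (opposite signs)
step 1: m = 1.811500, f(m) = -0.114308 < 0 → root in [1.811500, 3.410000]
step 2: m = 2.610750, f(m) = 24.330360 > 0 → root in [1.811500, 2.610750]
step 3: m = 2.211125, f(m) = 8.978677 > 0 → root in [1.811500, 2.211125]
Midpoint of [1.811500, 2.211125] = 2.011312

2.01131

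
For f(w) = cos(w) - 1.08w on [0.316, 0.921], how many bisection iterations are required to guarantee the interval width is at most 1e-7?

Initial width b − a = 0.921 − 0.316 = 0.605000.
After n steps the width is (b−a)/2^n; need (b−a)/2^n ≤ 1e-7.
So n ≥ log₂(0.605000/1e-7) = log₂(6050000.0000) ≈ 22.5285.
Hence n = 23.

23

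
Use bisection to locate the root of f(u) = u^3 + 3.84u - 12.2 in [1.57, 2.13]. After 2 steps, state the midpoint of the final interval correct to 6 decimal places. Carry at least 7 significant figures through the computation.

1.780000

f(1.570000) = -2.301307, f(2.130000) = 5.642797 (opposite signs)
step 1: m = 1.850000, f(m) = 1.235625 > 0 → root in [1.570000, 1.850000]
step 2: m = 1.710000, f(m) = -0.633389 < 0 → root in [1.710000, 1.850000]
Midpoint of [1.710000, 1.850000] = 1.780000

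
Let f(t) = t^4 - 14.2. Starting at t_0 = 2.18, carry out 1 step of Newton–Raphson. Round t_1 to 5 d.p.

1.97766

f'(t) = 4t^3
t_0 = 2.180000: f = 8.385306, f' = 41.440928 → t_1 = 2.180000 - (8.385306)/(41.440928) = 1.977656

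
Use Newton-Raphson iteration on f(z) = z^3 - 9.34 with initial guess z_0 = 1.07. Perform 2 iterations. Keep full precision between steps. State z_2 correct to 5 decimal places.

2.55265

Newton update: z ← z − f(z)/f'(z).
f'(z) = 3z^2
z_0 = 1.070000: f = -8.114957, f' = 3.434700 → z_1 = 1.070000 - (-8.114957)/(3.434700) = 3.432639
z_1 = 3.432639: f = 31.106830, f' = 35.349036 → z_2 = 3.432639 - (31.106830)/(35.349036) = 2.552648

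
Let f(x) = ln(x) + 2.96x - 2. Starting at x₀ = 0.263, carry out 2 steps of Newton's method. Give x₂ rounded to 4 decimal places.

0.7621

Newton update: x ← x − f(x)/f'(x).
f'(x) = 1/x + 2.96
x_0 = 0.263000: f = -2.557121, f' = 6.762281 → x_1 = 0.263000 - (-2.557121)/(6.762281) = 0.641145
x_1 = 0.641145: f = -0.546712, f' = 4.519710 → x_2 = 0.641145 - (-0.546712)/(4.519710) = 0.762106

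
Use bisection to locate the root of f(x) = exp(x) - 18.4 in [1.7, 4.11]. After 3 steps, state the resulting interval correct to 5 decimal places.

[2.90500, 3.20625]

f(1.700000) = -12.926053, f(4.110000) = 42.546718 (opposite signs)
step 1: m = 2.905000, f(m) = -0.134756 < 0 → root in [2.905000, 4.110000]
step 2: m = 3.507500, f(m) = 14.964752 > 0 → root in [2.905000, 3.507500]
step 3: m = 3.206250, f(m) = 6.286339 > 0 → root in [2.905000, 3.206250]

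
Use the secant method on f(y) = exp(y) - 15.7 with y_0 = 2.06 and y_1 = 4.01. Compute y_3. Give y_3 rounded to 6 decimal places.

2.561972

f(y_0) = -7.854030, f(y_1) = 39.446871
y_2 = 4.010000 - (39.446871)·(4.010000 - 2.060000)/(39.446871 - (-7.854030)) = 2.383786; f(y_2) = -4.854115
y_3 = 2.383786 - (-4.854115)·(2.383786 - 4.010000)/(-4.854115 - (39.446871)) = 2.561972; f(y_3) = -2.738647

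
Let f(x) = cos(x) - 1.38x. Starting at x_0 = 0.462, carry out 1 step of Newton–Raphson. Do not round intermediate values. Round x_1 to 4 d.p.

Newton update: x ← x − f(x)/f'(x).
f'(x) = -sin(x) - 1.38
x_0 = 0.462000: f = 0.257603, f' = -1.825739 → x_1 = 0.462000 - (0.257603)/(-1.825739) = 0.603095

0.6031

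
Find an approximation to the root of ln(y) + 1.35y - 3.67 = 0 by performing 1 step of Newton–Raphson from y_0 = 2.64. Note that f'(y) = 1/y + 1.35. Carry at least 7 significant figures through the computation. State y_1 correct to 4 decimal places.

y_0 = 2.640000: f = 0.864779, f' = 1.728788 → y_1 = 2.640000 - (0.864779)/(1.728788) = 2.139777

2.1398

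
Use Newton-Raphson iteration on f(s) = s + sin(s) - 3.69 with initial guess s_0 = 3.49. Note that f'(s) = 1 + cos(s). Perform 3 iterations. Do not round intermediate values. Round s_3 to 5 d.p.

s_0 = 3.490000: f = -0.541401, f' = 0.060082 → s_1 = 3.490000 - (-0.541401)/(0.060082) = 12.500985
s_1 = 12.500985: f = 8.745647, f' = 1.997863 → s_2 = 12.500985 - (8.745647)/(1.997863) = 8.123485
s_2 = 8.123485: f = 5.397388, f' = 0.733747 → s_3 = 8.123485 - (5.397388)/(0.733747) = 0.767562

0.76756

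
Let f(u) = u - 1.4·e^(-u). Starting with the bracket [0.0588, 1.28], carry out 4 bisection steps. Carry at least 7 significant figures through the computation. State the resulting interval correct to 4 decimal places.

f(0.058800) = -1.261253, f(1.280000) = 0.890748 (opposite signs)
step 1: m = 0.669400, f(m) = -0.047422 < 0 → root in [0.669400, 1.280000]
step 2: m = 0.974700, f(m) = 0.446472 > 0 → root in [0.669400, 0.974700]
step 3: m = 0.822050, f(m) = 0.206708 > 0 → root in [0.669400, 0.822050]
step 4: m = 0.745725, f(m) = 0.081579 > 0 → root in [0.669400, 0.745725]

[0.6694, 0.7457]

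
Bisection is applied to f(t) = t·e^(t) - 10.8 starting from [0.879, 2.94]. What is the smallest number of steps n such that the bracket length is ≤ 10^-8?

Initial width b − a = 2.94 − 0.879 = 2.061000.
After n steps the width is (b−a)/2^n; need (b−a)/2^n ≤ 10^-8.
So n ≥ log₂(2.061000/10^-8) = log₂(206100000.0000) ≈ 27.6188.
Hence n = 28.

28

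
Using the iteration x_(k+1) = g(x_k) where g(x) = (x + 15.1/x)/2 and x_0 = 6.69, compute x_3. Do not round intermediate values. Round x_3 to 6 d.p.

3.886062

x_1 = g(6.690000) = 4.473550
x_2 = g(4.473550) = 3.924473
x_3 = g(3.924473) = 3.886062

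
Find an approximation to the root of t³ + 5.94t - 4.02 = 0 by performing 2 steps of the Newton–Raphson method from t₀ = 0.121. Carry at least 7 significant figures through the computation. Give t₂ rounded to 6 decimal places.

f'(t) = 3t² + 5.94
t_0 = 0.121000: f = -3.299488, f' = 5.983923 → t_1 = 0.121000 - (-3.299488)/(5.983923) = 0.672392
t_1 = 0.672392: f = 0.278006, f' = 7.296334 → t_2 = 0.672392 - (0.278006)/(7.296334) = 0.634290

0.634290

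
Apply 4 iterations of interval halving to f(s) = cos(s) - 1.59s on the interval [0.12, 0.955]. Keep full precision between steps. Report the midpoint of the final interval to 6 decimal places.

0.563594

f(0.120000) = 0.802009, f(0.955000) = -0.940841 (opposite signs)
step 1: m = 0.537500, f(m) = 0.004366 > 0 → root in [0.537500, 0.955000]
step 2: m = 0.746250, f(m) = -0.452298 < 0 → root in [0.537500, 0.746250]
step 3: m = 0.641875, f(m) = -0.219607 < 0 → root in [0.537500, 0.641875]
step 4: m = 0.589687, f(m) = -0.106489 < 0 → root in [0.537500, 0.589687]
Midpoint of [0.537500, 0.589687] = 0.563594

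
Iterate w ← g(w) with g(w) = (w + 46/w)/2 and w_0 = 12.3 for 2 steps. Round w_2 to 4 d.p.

w_1 = g(12.300000) = 8.019919
w_2 = g(8.019919) = 6.877819

6.8778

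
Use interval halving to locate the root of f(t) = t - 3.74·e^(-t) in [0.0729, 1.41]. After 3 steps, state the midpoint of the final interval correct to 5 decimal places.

1.15929

f(0.072900) = -3.404155, f(1.410000) = 0.496904 (opposite signs)
step 1: m = 0.741450, f(m) = -1.040371 < 0 → root in [0.741450, 1.410000]
step 2: m = 1.075725, f(m) = -0.199804 < 0 → root in [1.075725, 1.410000]
step 3: m = 1.242862, f(m) = 0.163659 > 0 → root in [1.075725, 1.242862]
Midpoint of [1.075725, 1.242862] = 1.159294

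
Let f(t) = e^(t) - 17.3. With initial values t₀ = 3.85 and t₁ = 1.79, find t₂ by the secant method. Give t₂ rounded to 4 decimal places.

2.3582

f(t_0) = 29.693063, f(t_1) = -11.310548
t_2 = 1.790000 - (-11.310548)·(1.790000 - 3.850000)/(-11.310548 - (29.693063)) = 2.358236; f(t_2) = -6.727714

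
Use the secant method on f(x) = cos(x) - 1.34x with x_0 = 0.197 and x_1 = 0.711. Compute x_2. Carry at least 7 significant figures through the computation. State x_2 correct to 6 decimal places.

0.601046

Secant update: x_(k+1) = x_k − f(x_k)·(x_k − x_(k-1))/(f(x_k) − f(x_(k-1))).
f(x_0) = 0.716678, f(x_1) = -0.195030
x_2 = 0.711000 - (-0.195030)·(0.711000 - 0.197000)/(-0.195030 - (0.716678)) = 0.601046; f(x_2) = 0.019342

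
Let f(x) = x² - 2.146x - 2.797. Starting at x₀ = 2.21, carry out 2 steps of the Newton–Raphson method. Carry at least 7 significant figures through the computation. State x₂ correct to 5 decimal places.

f'(x) = 2x - 2.146
x_0 = 2.210000: f = -2.655560, f' = 2.274000 → x_1 = 2.210000 - (-2.655560)/(2.274000) = 3.377792
x_1 = 3.377792: f = 1.363739, f' = 4.609585 → x_2 = 3.377792 - (1.363739)/(4.609585) = 3.081944

3.08194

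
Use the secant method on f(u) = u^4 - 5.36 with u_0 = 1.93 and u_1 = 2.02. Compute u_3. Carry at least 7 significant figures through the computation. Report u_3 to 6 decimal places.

Secant update: u_(k+1) = u_k − f(u_k)·(u_k − u_(k-1))/(f(u_k) − f(u_(k-1))).
f(u_0) = 8.514880, f(u_1) = 11.289664
u_2 = 2.020000 - (11.289664)·(2.020000 - 1.930000)/(11.289664 - (8.514880)) = 1.653820; f(u_2) = 2.120889
u_3 = 1.653820 - (2.120889)·(1.653820 - 2.020000)/(2.120889 - (11.289664)) = 1.569117; f(u_3) = 0.702072

1.569117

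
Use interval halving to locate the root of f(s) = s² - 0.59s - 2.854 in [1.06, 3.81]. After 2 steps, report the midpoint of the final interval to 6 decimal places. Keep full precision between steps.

2.091250

f(1.060000) = -2.355800, f(3.810000) = 9.414200 (opposite signs)
step 1: m = 2.435000, f(m) = 1.638575 > 0 → root in [1.060000, 2.435000]
step 2: m = 1.747500, f(m) = -0.831269 < 0 → root in [1.747500, 2.435000]
Midpoint of [1.747500, 2.435000] = 2.091250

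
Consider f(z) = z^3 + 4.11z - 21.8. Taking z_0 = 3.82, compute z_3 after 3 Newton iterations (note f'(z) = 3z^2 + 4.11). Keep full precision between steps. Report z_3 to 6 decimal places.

2.310391

Newton update: z ← z − f(z)/f'(z).
z_0 = 3.820000: f = 49.643168, f' = 47.887200 → z_1 = 3.820000 - (49.643168)/(47.887200) = 2.783331
z_1 = 2.783331: f = 11.201769, f' = 27.350797 → z_2 = 2.783331 - (11.201769)/(27.350797) = 2.373772
z_2 = 2.373772: f = 1.331918, f' = 21.014381 → z_3 = 2.373772 - (1.331918)/(21.014381) = 2.310391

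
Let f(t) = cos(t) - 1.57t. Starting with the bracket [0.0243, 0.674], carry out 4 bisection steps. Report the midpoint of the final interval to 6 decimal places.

f(0.024300) = 0.961554, f(0.674000) = -0.276849 (opposite signs)
step 1: m = 0.349150, f(m) = 0.391498 > 0 → root in [0.349150, 0.674000]
step 2: m = 0.511575, f(m) = 0.068802 > 0 → root in [0.511575, 0.674000]
step 3: m = 0.592788, f(m) = -0.101290 < 0 → root in [0.511575, 0.592788]
step 4: m = 0.552181, f(m) = -0.015542 < 0 → root in [0.511575, 0.552181]
Midpoint of [0.511575, 0.552181] = 0.531878

0.531878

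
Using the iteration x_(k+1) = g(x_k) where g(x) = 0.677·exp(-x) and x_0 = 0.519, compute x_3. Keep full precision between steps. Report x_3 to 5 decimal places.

0.43060

x_1 = g(0.519000) = 0.402893
x_2 = g(0.402893) = 0.452496
x_3 = g(0.452496) = 0.430598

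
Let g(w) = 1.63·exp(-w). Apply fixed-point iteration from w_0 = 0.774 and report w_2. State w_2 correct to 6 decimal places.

0.768651

w_1 = g(0.774000) = 0.751698
w_2 = g(0.751698) = 0.768651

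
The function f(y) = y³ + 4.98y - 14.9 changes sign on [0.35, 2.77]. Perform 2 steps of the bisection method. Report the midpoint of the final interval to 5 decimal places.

f(0.350000) = -13.114125, f(2.770000) = 20.148533 (opposite signs)
step 1: m = 1.560000, f(m) = -3.334784 < 0 → root in [1.560000, 2.770000]
step 2: m = 2.165000, f(m) = 6.029542 > 0 → root in [1.560000, 2.165000]
Midpoint of [1.560000, 2.165000] = 1.862500

1.86250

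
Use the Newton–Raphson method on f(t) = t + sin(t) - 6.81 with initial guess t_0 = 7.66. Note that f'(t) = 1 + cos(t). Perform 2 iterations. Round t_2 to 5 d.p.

t_0 = 7.660000: f = 1.831244, f' = 1.192767 → t_1 = 7.660000 - (1.831244)/(1.192767) = 6.124709
t_1 = 6.124709: f = -0.843104, f' = 1.987469 → t_2 = 6.124709 - (-0.843104)/(1.987469) = 6.548919

6.54892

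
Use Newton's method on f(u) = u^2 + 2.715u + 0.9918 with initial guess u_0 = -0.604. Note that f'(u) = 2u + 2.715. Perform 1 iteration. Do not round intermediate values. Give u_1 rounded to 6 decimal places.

Newton update: u ← u − f(u)/f'(u).
u_0 = -0.604000: f = -0.283244, f' = 1.507000 → u_1 = -0.604000 - (-0.283244)/(1.507000) = -0.416048

-0.416048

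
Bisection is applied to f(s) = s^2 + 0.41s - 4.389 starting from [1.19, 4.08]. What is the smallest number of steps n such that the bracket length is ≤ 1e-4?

15

Initial width b − a = 4.08 − 1.19 = 2.890000.
After n steps the width is (b−a)/2^n; need (b−a)/2^n ≤ 1e-4.
So n ≥ log₂(2.890000/1e-4) = log₂(28900.0000) ≈ 14.8188.
Hence n = 15.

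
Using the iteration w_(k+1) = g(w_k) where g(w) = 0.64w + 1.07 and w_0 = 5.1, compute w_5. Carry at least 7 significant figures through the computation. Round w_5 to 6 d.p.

3.200691

w_1 = g(5.100000) = 4.334000
w_2 = g(4.334000) = 3.843760
w_3 = g(3.843760) = 3.530006
w_4 = g(3.530006) = 3.329204
w_5 = g(3.329204) = 3.200691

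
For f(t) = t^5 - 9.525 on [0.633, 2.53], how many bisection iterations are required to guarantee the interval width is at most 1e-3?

11

Initial width b − a = 2.53 − 0.633 = 1.897000.
After n steps the width is (b−a)/2^n; need (b−a)/2^n ≤ 1e-3.
So n ≥ log₂(1.897000/1e-3) = log₂(1897.0000) ≈ 10.8895.
Hence n = 11.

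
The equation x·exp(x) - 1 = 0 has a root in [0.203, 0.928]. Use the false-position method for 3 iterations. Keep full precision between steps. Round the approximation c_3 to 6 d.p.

0.559810

f(0.203000) = -0.751310, f(0.928000) = 1.347325
step 1: c = 0.462550, f(c) = -0.265417 < 0 → new bracket [0.462550, 0.928000]
step 2: c = 0.539151, f(c) = -0.075598 < 0 → new bracket [0.539151, 0.928000]
step 3: c = 0.559810, f(c) = -0.020142 < 0 → new bracket [0.559810, 0.928000]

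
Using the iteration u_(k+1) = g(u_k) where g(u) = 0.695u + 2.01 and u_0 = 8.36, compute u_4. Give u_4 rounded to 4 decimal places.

7.0031

u_1 = g(8.360000) = 7.820200
u_2 = g(7.820200) = 7.445039
u_3 = g(7.445039) = 7.184302
u_4 = g(7.184302) = 7.003090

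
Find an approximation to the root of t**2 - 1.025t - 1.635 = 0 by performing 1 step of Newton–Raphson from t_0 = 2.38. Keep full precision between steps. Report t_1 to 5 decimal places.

1.95432

f'(t) = 2t - 1.025
t_0 = 2.380000: f = 1.589900, f' = 3.735000 → t_1 = 2.380000 - (1.589900)/(3.735000) = 1.954324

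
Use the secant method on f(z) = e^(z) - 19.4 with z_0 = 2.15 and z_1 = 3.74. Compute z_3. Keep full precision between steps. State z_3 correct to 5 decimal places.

2.85939

f(z_0) = -10.815142, f(z_1) = 22.697990
z_2 = 3.740000 - (22.697990)·(3.740000 - 2.150000)/(22.697990 - (-10.815142)) = 2.663115; f(z_2) = -5.059115
z_3 = 2.663115 - (-5.059115)·(2.663115 - 3.740000)/(-5.059115 - (22.697990)) = 2.859392; f(z_3) = -1.949091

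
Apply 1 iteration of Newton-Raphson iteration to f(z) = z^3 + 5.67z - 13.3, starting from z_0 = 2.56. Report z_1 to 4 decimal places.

1.8497

Newton update: z ← z − f(z)/f'(z).
f'(z) = 3z^2 + 5.67
z_0 = 2.560000: f = 17.992416, f' = 25.330800 → z_1 = 2.560000 - (17.992416)/(25.330800) = 1.849702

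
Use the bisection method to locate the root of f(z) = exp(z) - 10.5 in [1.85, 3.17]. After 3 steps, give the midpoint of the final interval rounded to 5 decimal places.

2.42750

f(1.850000) = -4.140180, f(3.170000) = 13.307484 (opposite signs)
step 1: m = 2.510000, f(m) = 1.804930 > 0 → root in [1.850000, 2.510000]
step 2: m = 2.180000, f(m) = -1.653694 < 0 → root in [2.180000, 2.510000]
step 3: m = 2.345000, f(m) = -0.066727 < 0 → root in [2.345000, 2.510000]
Midpoint of [2.345000, 2.510000] = 2.427500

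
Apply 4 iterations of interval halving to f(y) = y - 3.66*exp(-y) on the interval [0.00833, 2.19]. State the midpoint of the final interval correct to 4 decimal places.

1.1673

f(0.008330) = -3.621309, f(2.190000) = 1.780385 (opposite signs)
step 1: m = 1.099165, f(m) = -0.120161 < 0 → root in [1.099165, 2.190000]
step 2: m = 1.644582, f(m) = 0.937862 > 0 → root in [1.099165, 1.644582]
step 3: m = 1.371874, f(m) = 0.443583 > 0 → root in [1.099165, 1.371874]
step 4: m = 1.235519, f(m) = 0.171617 > 0 → root in [1.099165, 1.235519]
Midpoint of [1.099165, 1.235519] = 1.167342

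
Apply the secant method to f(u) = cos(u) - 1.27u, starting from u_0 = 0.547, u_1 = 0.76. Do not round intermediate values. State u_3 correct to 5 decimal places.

0.63420

f(u_0) = 0.159399, f(u_1) = -0.240364
u_2 = 0.760000 - (-0.240364)·(0.760000 - 0.547000)/(-0.240364 - (0.159399)) = 0.631930; f(u_2) = 0.004337
u_3 = 0.631930 - (0.004337)·(0.631930 - 0.760000)/(0.004337 - (-0.240364)) = 0.634200; f(u_3) = 0.000111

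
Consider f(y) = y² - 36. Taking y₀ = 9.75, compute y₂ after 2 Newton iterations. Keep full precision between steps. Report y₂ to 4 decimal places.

6.0387

f'(y) = 2y
y_0 = 9.750000: f = 59.062500, f' = 19.500000 → y_1 = 9.750000 - (59.062500)/(19.500000) = 6.721154
y_1 = 6.721154: f = 9.173909, f' = 13.442308 → y_2 = 6.721154 - (9.173909)/(13.442308) = 6.038689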